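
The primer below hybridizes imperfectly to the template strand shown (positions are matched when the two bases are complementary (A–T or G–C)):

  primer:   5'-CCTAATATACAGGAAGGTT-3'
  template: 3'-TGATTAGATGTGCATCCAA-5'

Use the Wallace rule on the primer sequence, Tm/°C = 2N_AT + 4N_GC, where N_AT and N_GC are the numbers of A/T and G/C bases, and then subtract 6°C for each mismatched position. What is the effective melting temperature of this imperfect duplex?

28°C

Primer base counts: A=7, T=5, G=4, C=3 → A+T=12, G+C=7
Perfect-match Tm = 2(12) + 4(7) = 24 + 28 = 52°C
Mismatches (positions where the bases are not complementary): 4 (at positions 1, 7, 12, 14)
Effective Tm = 52 − 4×6 = 52 − 24 = 28°C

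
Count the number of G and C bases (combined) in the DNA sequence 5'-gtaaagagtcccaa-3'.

Counting bases: T=2, A=6, G=3, C=3
G+C = 3 + 3 = 6

6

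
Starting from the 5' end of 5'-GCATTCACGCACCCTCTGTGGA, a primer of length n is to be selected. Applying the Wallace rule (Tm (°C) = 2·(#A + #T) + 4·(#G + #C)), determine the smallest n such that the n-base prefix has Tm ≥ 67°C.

First 20 bases: GCATTCACGCACCCTCTGTG → Tm = 64°C (< 67°C)
First 21 bases: GCATTCACGCACCCTCTGTGG → Tm = 68°C (≥ 67°C)
Since every base adds ≥2°C, Tm only increases with n, so the threshold is first crossed at n = 21.

n = 21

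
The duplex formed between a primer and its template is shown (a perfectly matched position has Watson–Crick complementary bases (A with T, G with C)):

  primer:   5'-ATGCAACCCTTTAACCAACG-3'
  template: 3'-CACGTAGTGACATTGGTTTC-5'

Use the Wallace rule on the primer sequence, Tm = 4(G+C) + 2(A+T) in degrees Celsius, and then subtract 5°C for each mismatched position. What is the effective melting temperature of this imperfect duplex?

Primer base counts: A=7, T=4, G=2, C=7 → A+T=11, G+C=9
Perfect-match Tm = 2(11) + 4(9) = 22 + 36 = 58°C
Mismatches (positions where the bases are not complementary): 5 (at positions 1, 6, 8, 11, 19)
Effective Tm = 58 − 5×5 = 58 − 25 = 33°C

33°C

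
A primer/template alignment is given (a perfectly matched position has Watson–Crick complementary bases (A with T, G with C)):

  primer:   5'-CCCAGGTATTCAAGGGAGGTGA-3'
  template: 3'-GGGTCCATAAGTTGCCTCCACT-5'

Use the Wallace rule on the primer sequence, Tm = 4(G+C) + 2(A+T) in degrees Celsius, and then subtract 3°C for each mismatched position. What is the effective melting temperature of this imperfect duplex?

Primer base counts: A=6, T=4, G=8, C=4 → A+T=10, G+C=12
Perfect-match Tm = 2(10) + 4(12) = 20 + 48 = 68°C
Mismatches (positions where the bases are not complementary): 1 (at position 14)
Effective Tm = 68 − 1×3 = 68 − 3 = 65°C

65°C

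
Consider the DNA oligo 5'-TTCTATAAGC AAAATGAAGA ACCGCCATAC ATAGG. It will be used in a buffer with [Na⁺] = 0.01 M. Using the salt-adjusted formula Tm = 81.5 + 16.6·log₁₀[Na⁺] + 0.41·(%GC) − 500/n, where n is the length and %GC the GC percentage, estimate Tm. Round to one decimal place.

49.2°C

Length n = 35. T=7, A=15, C=7, G=6
G+C = 13, so %GC = 13/35 × 100 = 37.143%
Salt term: 16.6 × (-2) = -33.2
GC term: 0.41 × 37.143 = 15.229; length term: −500/35 = −14.286
Tm = 81.5 + (-33.2) + 15.229 − 14.286 = 49.243 → 49.2°C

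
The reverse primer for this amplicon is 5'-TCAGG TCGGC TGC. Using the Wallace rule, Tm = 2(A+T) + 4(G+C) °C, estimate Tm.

44°C

Base counts: T=3, A=1, C=4, G=5
A+T = 4, G+C = 9
Tm = 2(4) + 4(9) = 8 + 36 = 44°C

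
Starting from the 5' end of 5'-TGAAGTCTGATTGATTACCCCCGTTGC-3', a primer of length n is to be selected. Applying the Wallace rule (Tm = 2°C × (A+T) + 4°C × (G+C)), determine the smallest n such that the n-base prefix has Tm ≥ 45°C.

n = 18

First 17 bases: TGAAGTCTGATTGATTA → Tm = 44°C (< 45°C)
First 18 bases: TGAAGTCTGATTGATTAC → Tm = 48°C (≥ 45°C)
Each additional base adds 2°C (A/T) or 4°C (G/C), so Tm is non-decreasing in n; n = 18 is the first length to reach 45°C.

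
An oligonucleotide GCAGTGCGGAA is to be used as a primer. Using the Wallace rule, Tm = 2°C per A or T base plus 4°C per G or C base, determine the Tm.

Counting bases: T=1, A=3, G=5, C=2
So N_AT = 4 and N_GC = 7.
Tm = 4·7 + 2·4 = 28 + 8 = 36°C

36°C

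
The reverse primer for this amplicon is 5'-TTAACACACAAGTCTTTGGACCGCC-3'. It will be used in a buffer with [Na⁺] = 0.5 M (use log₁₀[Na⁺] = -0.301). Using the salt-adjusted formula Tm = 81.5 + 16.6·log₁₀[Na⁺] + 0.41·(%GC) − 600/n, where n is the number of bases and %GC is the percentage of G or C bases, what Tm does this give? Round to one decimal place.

72.2°C

Length n = 25. Base counts: T=6, A=7, G=4, C=8
G+C = 12, so %GC = 12/25 × 100 = 48%
Salt term: 16.6 × (-0.301) = -4.997
GC term: 0.41 × 48 = 19.68; length term: −600/25 = −24
Tm = 81.5 + (-4.997) + 19.68 − 24 = 72.183 → 72.2°C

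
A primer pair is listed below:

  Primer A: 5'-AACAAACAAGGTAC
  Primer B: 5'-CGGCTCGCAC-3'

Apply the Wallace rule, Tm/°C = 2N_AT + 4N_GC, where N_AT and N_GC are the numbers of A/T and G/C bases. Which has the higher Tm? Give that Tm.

Primer A, 38°C

Primer A: A+T=9, G+C=5 → Tm = 2(9)+4(5) = 38°C
Primer B: A+T=2, G+C=8 → Tm = 2(2)+4(8) = 36°C
38°C vs 36°C → primer A is higher.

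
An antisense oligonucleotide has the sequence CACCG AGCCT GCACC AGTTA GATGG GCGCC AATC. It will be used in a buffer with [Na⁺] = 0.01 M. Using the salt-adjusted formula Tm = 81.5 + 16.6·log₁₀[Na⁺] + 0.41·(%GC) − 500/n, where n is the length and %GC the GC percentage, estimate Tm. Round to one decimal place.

Length n = 34. Scanning the sequence gives G=9, C=12, A=8, T=5.
G+C = 21, so %GC = 21/34 × 100 = 61.765%
Salt term: 16.6 × (-2) = -33.2
GC term: 0.41 × 61.765 = 25.324; length term: −500/34 = −14.706
Tm = 81.5 + (-33.2) + 25.324 − 14.706 = 58.918 → 58.9°C

58.9°C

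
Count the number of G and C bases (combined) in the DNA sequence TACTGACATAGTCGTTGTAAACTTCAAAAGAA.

Base counts: A=13, T=9, G=5, C=5
Total G or C: 5 + 5 = 10

10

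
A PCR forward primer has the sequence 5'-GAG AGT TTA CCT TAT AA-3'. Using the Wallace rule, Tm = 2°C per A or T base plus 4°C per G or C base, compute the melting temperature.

44°C

Base counts: A=6, T=6, G=3, C=2
So N_AT = 12 and N_GC = 5.
Tm = 4·5 + 2·12 = 20 + 24 = 44°C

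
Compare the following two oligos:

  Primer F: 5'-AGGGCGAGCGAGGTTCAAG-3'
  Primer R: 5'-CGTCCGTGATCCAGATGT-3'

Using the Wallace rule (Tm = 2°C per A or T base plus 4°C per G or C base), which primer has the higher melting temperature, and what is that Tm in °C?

Primer F, 62°C

Primer F: A+T=7, G+C=12 → Tm = 2(7)+4(12) = 62°C
Primer R: A+T=8, G+C=10 → Tm = 2(8)+4(10) = 56°C
62°C vs 56°C → primer F is higher.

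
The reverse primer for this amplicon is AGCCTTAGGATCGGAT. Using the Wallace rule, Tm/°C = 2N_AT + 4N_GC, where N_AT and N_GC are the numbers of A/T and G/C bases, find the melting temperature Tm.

48°C

Base counts: A=4, T=4, G=5, C=3
AT pairs contribute 8, GC pairs contribute 8.
Tm = 4·8 + 2·8 = 32 + 16 = 48°C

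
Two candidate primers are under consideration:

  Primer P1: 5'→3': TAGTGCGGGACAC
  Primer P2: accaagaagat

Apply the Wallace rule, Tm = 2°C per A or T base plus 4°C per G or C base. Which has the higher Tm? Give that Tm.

Primer P1: A+T=5, G+C=8 → Tm = 2(5)+4(8) = 42°C
Primer P2: A+T=7, G+C=4 → Tm = 2(7)+4(4) = 30°C
42°C vs 30°C → primer P1 is higher.

Primer P1, 42°C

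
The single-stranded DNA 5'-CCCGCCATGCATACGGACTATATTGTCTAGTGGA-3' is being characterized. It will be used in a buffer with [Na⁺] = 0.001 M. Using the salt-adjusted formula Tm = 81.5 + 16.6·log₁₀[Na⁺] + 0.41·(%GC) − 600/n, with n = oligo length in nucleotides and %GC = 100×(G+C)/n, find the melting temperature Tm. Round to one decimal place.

34.6°C

Length n = 34. G=8, C=9, A=8, T=9
G+C = 17, so %GC = 17/34 × 100 = 50%
Salt term: 16.6 × (-3) = -49.8
GC term: 0.41 × 50 = 20.5; length term: −600/34 = −17.647
Tm = 81.5 + (-49.8) + 20.5 − 17.647 = 34.553 → 34.6°C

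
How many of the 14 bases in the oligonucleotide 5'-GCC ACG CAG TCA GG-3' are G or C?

G=5, A=3, T=1, C=5
G+C = 5 + 5 = 10

10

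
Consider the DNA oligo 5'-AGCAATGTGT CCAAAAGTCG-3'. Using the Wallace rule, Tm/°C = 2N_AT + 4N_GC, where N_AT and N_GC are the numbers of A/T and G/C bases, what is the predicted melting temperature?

58°C

Base counts: C=4, A=7, T=4, G=5
A+T = 11, G+C = 9
Tm = 2×11 + 4×9 = 58°C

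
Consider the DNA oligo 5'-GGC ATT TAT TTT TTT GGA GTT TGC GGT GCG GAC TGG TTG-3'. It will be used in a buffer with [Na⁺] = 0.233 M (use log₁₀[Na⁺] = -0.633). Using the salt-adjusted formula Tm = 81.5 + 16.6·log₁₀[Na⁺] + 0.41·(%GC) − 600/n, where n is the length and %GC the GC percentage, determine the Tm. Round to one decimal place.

Length n = 39. Counting bases: A=4, G=14, C=4, T=17
G+C = 18, so %GC = 18/39 × 100 = 46.154%
Salt term: 16.6 × (-0.633) = -10.508
GC term: 0.41 × 46.154 = 18.923; length term: −600/39 = −15.385
Tm = 81.5 + (-10.508) + 18.923 − 15.385 = 74.53 → 74.5°C

74.5°C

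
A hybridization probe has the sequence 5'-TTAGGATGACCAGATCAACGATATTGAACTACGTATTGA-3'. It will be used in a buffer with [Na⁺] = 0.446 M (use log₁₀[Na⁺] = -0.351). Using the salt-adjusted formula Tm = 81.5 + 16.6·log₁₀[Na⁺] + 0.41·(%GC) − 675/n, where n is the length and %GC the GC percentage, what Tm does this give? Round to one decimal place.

73.1°C

Length n = 39. Scanning the sequence gives A=14, C=6, T=11, G=8.
G+C = 14, so %GC = 14/39 × 100 = 35.897%
Salt term: 16.6 × (-0.351) = -5.827
GC term: 0.41 × 35.897 = 14.718; length term: −675/39 = −17.308
Tm = 81.5 + (-5.827) + 14.718 − 17.308 = 73.083 → 73.1°C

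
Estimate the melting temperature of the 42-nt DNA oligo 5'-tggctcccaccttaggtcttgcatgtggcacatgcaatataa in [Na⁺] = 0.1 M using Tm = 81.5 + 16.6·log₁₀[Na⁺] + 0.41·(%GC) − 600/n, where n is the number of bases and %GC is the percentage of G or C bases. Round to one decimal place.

70.1°C

Length n = 42. Scanning the sequence gives A=10, C=11, G=9, T=12.
G+C = 20, so %GC = 20/42 × 100 = 47.619%
Salt term: 16.6 × (-1) = -16.6
GC term: 0.41 × 47.619 = 19.524; length term: −600/42 = −14.286
Tm = 81.5 + (-16.6) + 19.524 − 14.286 = 70.138 → 70.1°C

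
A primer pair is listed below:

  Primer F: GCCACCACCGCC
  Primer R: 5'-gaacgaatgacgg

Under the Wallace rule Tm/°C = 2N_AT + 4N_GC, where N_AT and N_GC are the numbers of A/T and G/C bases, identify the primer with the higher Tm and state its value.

Primer F, 44°C

Primer F: A+T=2, G+C=10 → Tm = 2(2)+4(10) = 44°C
Primer R: A+T=6, G+C=7 → Tm = 2(6)+4(7) = 40°C
44°C vs 40°C → primer F is higher.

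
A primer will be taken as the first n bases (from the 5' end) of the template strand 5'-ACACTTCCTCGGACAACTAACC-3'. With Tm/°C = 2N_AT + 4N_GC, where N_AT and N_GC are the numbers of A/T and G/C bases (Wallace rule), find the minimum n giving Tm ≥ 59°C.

First 20 bases: ACACTTCCTCGGACAACTAA → Tm = 58°C (< 59°C)
First 21 bases: ACACTTCCTCGGACAACTAAC → Tm = 62°C (≥ 59°C)
Each additional base adds 2°C (A/T) or 4°C (G/C), so Tm is non-decreasing in n; n = 21 is the first length to reach 59°C.

n = 21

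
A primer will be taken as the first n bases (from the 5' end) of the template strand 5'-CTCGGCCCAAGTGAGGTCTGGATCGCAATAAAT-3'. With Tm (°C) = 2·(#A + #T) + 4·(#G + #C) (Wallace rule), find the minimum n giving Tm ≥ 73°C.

n = 23

First 22 bases: CTCGGCCCAAGTGAGGTCTGGA → Tm = 72°C (< 73°C)
First 23 bases: CTCGGCCCAAGTGAGGTCTGGAT → Tm = 74°C (≥ 73°C)
Since every base adds ≥2°C, Tm only increases with n, so the threshold is first crossed at n = 23.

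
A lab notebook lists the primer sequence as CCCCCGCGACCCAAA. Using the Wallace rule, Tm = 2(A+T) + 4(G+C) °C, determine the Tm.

Base counts: C=9, A=4, G=2, T=0
So N_AT = 4 and N_GC = 11.
Tm = 2×4 + 4×11 = 52°C

52°C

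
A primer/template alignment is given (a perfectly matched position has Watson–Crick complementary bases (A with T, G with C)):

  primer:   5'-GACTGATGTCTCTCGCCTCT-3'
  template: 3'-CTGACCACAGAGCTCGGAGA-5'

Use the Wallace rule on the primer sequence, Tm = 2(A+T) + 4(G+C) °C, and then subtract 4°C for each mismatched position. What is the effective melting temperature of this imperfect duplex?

Primer base counts: A=2, T=7, G=4, C=7 → A+T=9, G+C=11
Perfect-match Tm = 2(9) + 4(11) = 18 + 44 = 62°C
Mismatches (positions where the bases are not complementary): 3 (at positions 6, 13, 14)
Effective Tm = 62 − 3×4 = 62 − 12 = 50°C

50°C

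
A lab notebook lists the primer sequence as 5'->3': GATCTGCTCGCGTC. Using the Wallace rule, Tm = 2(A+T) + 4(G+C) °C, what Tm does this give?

46°C

Base counts: A=1, T=4, C=5, G=4
So N_AT = 5 and N_GC = 9.
Tm = 2(5) + 4(9) = 10 + 36 = 46°C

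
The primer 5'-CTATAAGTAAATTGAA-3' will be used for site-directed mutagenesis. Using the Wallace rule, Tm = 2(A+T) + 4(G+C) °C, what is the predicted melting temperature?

Base counts: G=2, A=8, T=5, C=1
AT pairs contribute 13, GC pairs contribute 3.
Tm = 2×13 + 4×3 = 38°C

38°C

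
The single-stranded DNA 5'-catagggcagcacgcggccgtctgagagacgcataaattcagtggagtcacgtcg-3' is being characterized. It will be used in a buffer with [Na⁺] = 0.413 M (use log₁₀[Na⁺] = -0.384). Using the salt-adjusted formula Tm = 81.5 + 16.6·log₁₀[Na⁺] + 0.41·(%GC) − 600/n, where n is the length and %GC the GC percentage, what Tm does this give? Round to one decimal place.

Length n = 55. Base counts: T=9, C=14, G=18, A=14
G+C = 32, so %GC = 32/55 × 100 = 58.182%
Salt term: 16.6 × (-0.384) = -6.374
GC term: 0.41 × 58.182 = 23.855; length term: −600/55 = −10.909
Tm = 81.5 + (-6.374) + 23.855 − 10.909 = 88.072 → 88.1°C

88.1°C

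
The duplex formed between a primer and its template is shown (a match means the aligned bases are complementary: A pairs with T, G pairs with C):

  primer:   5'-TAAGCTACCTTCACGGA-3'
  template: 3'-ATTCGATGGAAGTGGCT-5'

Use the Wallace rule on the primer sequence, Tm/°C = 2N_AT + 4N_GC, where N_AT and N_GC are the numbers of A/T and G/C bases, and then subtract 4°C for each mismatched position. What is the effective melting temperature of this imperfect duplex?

46°C

Primer base counts: A=5, T=4, G=3, C=5 → A+T=9, G+C=8
Perfect-match Tm = 2(9) + 4(8) = 18 + 32 = 50°C
Mismatches (positions where the bases are not complementary): 1 (at position 15)
Effective Tm = 50 − 1×4 = 50 − 4 = 46°C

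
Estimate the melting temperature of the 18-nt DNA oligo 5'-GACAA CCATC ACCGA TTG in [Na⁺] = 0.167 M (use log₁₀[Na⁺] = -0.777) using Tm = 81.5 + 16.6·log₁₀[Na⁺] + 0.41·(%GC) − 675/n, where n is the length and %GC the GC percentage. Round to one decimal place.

Length n = 18. Base counts: T=3, A=6, C=6, G=3
G+C = 9, so %GC = 9/18 × 100 = 50%
Salt term: 16.6 × (-0.777) = -12.898
GC term: 0.41 × 50 = 20.5; length term: −675/18 = −37.5
Tm = 81.5 + (-12.898) + 20.5 − 37.5 = 51.602 → 51.6°C

51.6°C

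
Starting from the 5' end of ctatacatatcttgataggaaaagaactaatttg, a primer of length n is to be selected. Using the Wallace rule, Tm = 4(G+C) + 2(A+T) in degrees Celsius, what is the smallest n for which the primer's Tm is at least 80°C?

n = 32

First 31 bases: CTATACATATCTTGATAGGAAAAGAACTAAT → Tm = 78°C (< 80°C)
First 32 bases: CTATACATATCTTGATAGGAAAAGAACTAATT → Tm = 80°C (≥ 80°C)
Since every base adds ≥2°C, Tm only increases with n, so the threshold is first crossed at n = 32.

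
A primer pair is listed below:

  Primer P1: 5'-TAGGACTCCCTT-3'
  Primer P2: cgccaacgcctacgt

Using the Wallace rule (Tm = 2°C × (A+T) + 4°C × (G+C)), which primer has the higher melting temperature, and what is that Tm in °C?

Primer P1: A+T=6, G+C=6 → Tm = 2(6)+4(6) = 36°C
Primer P2: A+T=5, G+C=10 → Tm = 2(5)+4(10) = 50°C
36°C vs 50°C → primer P2 is higher.

Primer P2, 50°C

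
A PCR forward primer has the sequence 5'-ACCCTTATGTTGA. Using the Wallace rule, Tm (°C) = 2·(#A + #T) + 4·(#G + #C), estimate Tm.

36°C

Base counts: C=3, A=3, G=2, T=5
So N_AT = 8 and N_GC = 5.
Tm = 4·5 + 2·8 = 20 + 16 = 36°C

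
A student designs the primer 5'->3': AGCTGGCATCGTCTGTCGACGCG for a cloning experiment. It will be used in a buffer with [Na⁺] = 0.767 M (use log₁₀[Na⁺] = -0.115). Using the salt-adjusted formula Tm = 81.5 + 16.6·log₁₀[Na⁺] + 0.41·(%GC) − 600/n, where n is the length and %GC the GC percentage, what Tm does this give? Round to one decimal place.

Length n = 23. C=7, T=5, A=3, G=8
G+C = 15, so %GC = 15/23 × 100 = 65.217%
Salt term: 16.6 × (-0.115) = -1.909
GC term: 0.41 × 65.217 = 26.739; length term: −600/23 = −26.087
Tm = 81.5 + (-1.909) + 26.739 − 26.087 = 80.243 → 80.2°C

80.2°C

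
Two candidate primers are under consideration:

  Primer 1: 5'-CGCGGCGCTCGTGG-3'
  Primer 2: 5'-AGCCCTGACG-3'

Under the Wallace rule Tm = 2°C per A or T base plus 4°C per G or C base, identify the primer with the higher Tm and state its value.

Primer 1: A+T=2, G+C=12 → Tm = 2(2)+4(12) = 52°C
Primer 2: A+T=3, G+C=7 → Tm = 2(3)+4(7) = 34°C
52°C vs 34°C → primer 1 is higher.

Primer 1, 52°C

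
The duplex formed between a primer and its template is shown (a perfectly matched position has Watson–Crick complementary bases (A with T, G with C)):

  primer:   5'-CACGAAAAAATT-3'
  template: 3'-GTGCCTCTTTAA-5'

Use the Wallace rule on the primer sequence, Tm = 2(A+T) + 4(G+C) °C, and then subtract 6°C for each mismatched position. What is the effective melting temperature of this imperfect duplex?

Primer base counts: A=7, T=2, G=1, C=2 → A+T=9, G+C=3
Perfect-match Tm = 2(9) + 4(3) = 18 + 12 = 30°C
Mismatches (positions where the bases are not complementary): 2 (at positions 5, 7)
Effective Tm = 30 − 2×6 = 30 − 12 = 18°C

18°C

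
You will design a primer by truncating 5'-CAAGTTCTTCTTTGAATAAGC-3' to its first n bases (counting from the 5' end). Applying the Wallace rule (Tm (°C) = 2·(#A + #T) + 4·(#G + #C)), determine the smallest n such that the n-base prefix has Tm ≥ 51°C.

First 19 bases: CAAGTTCTTCTTTGAATAA → Tm = 48°C (< 51°C)
First 20 bases: CAAGTTCTTCTTTGAATAAG → Tm = 52°C (≥ 51°C)
Since every base adds ≥2°C, Tm only increases with n, so the threshold is first crossed at n = 20.

n = 20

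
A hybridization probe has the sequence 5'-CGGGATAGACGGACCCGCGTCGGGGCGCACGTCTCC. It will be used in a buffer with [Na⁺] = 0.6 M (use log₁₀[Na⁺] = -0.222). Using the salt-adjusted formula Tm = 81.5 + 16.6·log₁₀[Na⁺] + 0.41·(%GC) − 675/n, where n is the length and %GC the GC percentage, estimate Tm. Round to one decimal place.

89.8°C

Length n = 36. Base counts: T=4, G=14, A=5, C=13
G+C = 27, so %GC = 27/36 × 100 = 75%
Salt term: 16.6 × (-0.222) = -3.685
GC term: 0.41 × 75 = 30.75; length term: −675/36 = −18.75
Tm = 81.5 + (-3.685) + 30.75 − 18.75 = 89.815 → 89.8°C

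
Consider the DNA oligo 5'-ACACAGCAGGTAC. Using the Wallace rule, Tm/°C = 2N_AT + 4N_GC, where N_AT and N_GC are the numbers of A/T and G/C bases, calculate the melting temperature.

40°C

Base counts: T=1, C=4, A=5, G=3
AT pairs contribute 6, GC pairs contribute 7.
Tm = 4·7 + 2·6 = 28 + 12 = 40°C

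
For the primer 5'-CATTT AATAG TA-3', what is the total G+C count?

2

Base counts: G=1, C=1, A=5, T=5
G+C = 1 + 1 = 2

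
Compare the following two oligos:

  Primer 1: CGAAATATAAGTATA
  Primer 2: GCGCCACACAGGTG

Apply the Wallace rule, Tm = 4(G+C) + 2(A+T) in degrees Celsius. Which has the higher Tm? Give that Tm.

Primer 1: A+T=12, G+C=3 → Tm = 2(12)+4(3) = 36°C
Primer 2: A+T=4, G+C=10 → Tm = 2(4)+4(10) = 48°C
36°C vs 48°C → primer 2 is higher.

Primer 2, 48°C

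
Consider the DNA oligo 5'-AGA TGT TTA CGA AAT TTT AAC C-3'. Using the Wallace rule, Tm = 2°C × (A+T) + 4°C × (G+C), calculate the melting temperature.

C=3, G=3, A=8, T=8
A+T = 16, G+C = 6
Tm = 2×16 + 4×6 = 56°C

56°C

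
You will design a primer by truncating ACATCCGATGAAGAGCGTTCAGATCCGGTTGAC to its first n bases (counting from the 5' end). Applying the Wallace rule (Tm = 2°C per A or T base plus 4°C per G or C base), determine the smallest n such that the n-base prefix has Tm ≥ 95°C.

First 31 bases: ACATCCGATGAAGAGCGTTCAGATCCGGTTG → Tm = 94°C (< 95°C)
First 32 bases: ACATCCGATGAAGAGCGTTCAGATCCGGTTGA → Tm = 96°C (≥ 95°C)
Each additional base adds 2°C (A/T) or 4°C (G/C), so Tm is non-decreasing in n; n = 32 is the first length to reach 95°C.

n = 32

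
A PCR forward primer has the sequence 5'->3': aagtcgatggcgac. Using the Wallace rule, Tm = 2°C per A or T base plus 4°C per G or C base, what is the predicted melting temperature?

44°C

Counting bases: T=2, A=4, C=3, G=5
A+T = 6, G+C = 8
Tm = 4·8 + 2·6 = 32 + 12 = 44°C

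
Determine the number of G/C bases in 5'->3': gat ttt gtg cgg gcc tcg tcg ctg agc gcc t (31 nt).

Counting bases: C=9, A=2, G=11, T=9
G+C = 11 + 9 = 20

20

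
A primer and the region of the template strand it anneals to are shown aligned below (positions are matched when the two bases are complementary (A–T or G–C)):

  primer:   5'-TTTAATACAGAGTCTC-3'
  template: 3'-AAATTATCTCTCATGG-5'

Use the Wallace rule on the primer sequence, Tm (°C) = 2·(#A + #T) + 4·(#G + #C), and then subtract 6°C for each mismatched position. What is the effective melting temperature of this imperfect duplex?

24°C

Primer base counts: A=5, T=6, G=2, C=3 → A+T=11, G+C=5
Perfect-match Tm = 2(11) + 4(5) = 22 + 20 = 42°C
Mismatches (positions where the bases are not complementary): 3 (at positions 8, 14, 15)
Effective Tm = 42 − 3×6 = 42 − 18 = 24°C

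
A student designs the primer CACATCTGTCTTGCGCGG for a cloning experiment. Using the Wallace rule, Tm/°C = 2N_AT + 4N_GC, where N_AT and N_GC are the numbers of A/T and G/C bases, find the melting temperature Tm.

58°C

Counting bases: C=6, G=5, T=5, A=2
AT pairs contribute 7, GC pairs contribute 11.
Tm = 2(7) + 4(11) = 14 + 44 = 58°C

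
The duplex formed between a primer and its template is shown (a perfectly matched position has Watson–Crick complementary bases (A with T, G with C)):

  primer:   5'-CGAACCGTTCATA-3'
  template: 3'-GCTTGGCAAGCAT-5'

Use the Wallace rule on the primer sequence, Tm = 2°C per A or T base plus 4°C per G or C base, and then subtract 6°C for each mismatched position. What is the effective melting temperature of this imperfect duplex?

32°C

Primer base counts: A=4, T=3, G=2, C=4 → A+T=7, G+C=6
Perfect-match Tm = 2(7) + 4(6) = 14 + 24 = 38°C
Mismatches (positions where the bases are not complementary): 1 (at position 11)
Effective Tm = 38 − 1×6 = 38 − 6 = 32°C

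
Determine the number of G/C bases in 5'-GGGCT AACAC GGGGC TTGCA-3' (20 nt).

13

Scanning the sequence gives T=3, C=5, G=8, A=4.
Total G or C: 8 + 5 = 13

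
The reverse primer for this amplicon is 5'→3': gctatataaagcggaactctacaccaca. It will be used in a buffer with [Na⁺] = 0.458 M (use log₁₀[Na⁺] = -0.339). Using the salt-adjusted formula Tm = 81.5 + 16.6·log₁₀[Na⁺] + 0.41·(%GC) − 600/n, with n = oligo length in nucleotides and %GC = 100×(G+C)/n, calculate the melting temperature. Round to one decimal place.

72.0°C

Length n = 28. C=8, T=5, G=4, A=11
G+C = 12, so %GC = 12/28 × 100 = 42.857%
Salt term: 16.6 × (-0.339) = -5.627
GC term: 0.41 × 42.857 = 17.571; length term: −600/28 = −21.429
Tm = 81.5 + (-5.627) + 17.571 − 21.429 = 72.015 → 72.0°C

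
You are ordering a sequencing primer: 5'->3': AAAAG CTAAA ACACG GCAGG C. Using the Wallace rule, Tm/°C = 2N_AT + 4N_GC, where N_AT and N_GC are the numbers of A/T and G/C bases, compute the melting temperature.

Base counts: T=1, G=5, C=5, A=10
So N_AT = 11 and N_GC = 10.
Tm = 2(11) + 4(10) = 22 + 40 = 62°C

62°C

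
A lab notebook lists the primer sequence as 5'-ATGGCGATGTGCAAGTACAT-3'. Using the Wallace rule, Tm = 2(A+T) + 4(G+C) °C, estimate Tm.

58°C

G=6, C=3, A=6, T=5
AT pairs contribute 11, GC pairs contribute 9.
Tm = 2×11 + 4×9 = 58°C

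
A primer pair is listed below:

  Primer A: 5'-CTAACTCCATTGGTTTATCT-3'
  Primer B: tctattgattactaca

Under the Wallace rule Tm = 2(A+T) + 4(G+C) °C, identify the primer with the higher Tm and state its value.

Primer A, 54°C

Primer A: A+T=13, G+C=7 → Tm = 2(13)+4(7) = 54°C
Primer B: A+T=12, G+C=4 → Tm = 2(12)+4(4) = 40°C
54°C vs 40°C → primer A is higher.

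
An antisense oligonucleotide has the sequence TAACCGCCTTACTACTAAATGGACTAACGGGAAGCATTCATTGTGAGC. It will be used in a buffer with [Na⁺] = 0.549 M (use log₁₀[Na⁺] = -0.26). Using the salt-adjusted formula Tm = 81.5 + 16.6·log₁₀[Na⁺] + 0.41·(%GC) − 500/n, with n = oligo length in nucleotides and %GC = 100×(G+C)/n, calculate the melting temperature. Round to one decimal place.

Length n = 48. Base counts: A=15, C=11, T=12, G=10
G+C = 21, so %GC = 21/48 × 100 = 43.75%
Salt term: 16.6 × (-0.26) = -4.316
GC term: 0.41 × 43.75 = 17.938; length term: −500/48 = −10.417
Tm = 81.5 + (-4.316) + 17.938 − 10.417 = 84.705 → 84.7°C

84.7°C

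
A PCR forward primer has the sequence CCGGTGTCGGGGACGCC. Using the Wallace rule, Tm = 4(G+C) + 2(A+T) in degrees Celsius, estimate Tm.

62°C

Counting bases: T=2, G=8, C=6, A=1
AT pairs contribute 3, GC pairs contribute 14.
Tm = 2(3) + 4(14) = 6 + 56 = 62°C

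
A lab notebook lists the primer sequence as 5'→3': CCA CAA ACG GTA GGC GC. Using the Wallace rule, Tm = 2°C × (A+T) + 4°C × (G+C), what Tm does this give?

Counting bases: T=1, A=5, G=5, C=6
So N_AT = 6 and N_GC = 11.
Tm = 4·11 + 2·6 = 44 + 12 = 56°C

56°C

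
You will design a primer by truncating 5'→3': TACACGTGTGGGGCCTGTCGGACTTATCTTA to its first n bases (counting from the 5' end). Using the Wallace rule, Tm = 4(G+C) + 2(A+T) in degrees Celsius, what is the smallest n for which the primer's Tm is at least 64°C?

n = 20

First 19 bases: TACACGTGTGGGGCCTGTC → Tm = 62°C (< 64°C)
First 20 bases: TACACGTGTGGGGCCTGTCG → Tm = 66°C (≥ 64°C)
Since every base adds ≥2°C, Tm only increases with n, so the threshold is first crossed at n = 20.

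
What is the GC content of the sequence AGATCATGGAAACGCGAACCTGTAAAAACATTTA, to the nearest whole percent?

Counting bases: A=15, T=7, G=6, C=6
G+C = 6 + 6 = 12 out of 34 bases
%GC = 12/34 × 100 = 35.29% ≈ 35%

35%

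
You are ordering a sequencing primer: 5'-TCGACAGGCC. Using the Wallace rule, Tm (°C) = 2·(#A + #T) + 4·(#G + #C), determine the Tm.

Scanning the sequence gives C=4, T=1, A=2, G=3.
AT pairs contribute 3, GC pairs contribute 7.
Tm = 2(3) + 4(7) = 6 + 28 = 34°C

34°C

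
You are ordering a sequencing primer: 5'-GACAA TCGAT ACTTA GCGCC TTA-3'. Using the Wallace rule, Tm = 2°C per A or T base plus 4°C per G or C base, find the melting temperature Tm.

Scanning the sequence gives T=6, A=7, G=4, C=6.
So N_AT = 13 and N_GC = 10.
Tm = 2×13 + 4×10 = 66°C

66°C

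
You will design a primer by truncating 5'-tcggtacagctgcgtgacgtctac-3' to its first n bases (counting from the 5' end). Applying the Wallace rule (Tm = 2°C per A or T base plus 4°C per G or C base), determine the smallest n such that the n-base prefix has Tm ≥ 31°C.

First 9 bases: TCGGTACAG → Tm = 28°C (< 31°C)
First 10 bases: TCGGTACAGC → Tm = 32°C (≥ 31°C)
Since every base adds ≥2°C, Tm only increases with n, so the threshold is first crossed at n = 10.

n = 10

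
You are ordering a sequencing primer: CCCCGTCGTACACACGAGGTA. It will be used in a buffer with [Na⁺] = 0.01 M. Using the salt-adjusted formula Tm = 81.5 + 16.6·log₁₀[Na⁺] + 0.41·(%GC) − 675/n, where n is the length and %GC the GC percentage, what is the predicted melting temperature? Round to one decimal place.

41.5°C

Length n = 21. Scanning the sequence gives C=8, A=5, G=5, T=3.
G+C = 13, so %GC = 13/21 × 100 = 61.905%
Salt term: 16.6 × (-2) = -33.2
GC term: 0.41 × 61.905 = 25.381; length term: −675/21 = −32.143
Tm = 81.5 + (-33.2) + 25.381 − 32.143 = 41.538 → 41.5°C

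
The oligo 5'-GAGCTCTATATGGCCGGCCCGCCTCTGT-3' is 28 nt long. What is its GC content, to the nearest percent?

Base counts: T=7, A=3, G=8, C=10
G+C = 8 + 10 = 18 out of 28 bases
%GC = 18/28 × 100 = 64.29% ≈ 64%

64%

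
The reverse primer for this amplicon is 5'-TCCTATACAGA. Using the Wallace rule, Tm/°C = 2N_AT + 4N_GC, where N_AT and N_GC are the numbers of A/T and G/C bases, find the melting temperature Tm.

30°C

Base counts: G=1, A=4, C=3, T=3
So N_AT = 7 and N_GC = 4.
Tm = 2(7) + 4(4) = 14 + 16 = 30°C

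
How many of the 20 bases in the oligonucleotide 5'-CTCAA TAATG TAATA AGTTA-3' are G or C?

4

Base counts: G=2, A=9, C=2, T=7
Total G or C: 2 + 2 = 4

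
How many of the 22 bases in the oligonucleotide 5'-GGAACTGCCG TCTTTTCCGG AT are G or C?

12

C=6, T=7, A=3, G=6
G+C = 6 + 6 = 12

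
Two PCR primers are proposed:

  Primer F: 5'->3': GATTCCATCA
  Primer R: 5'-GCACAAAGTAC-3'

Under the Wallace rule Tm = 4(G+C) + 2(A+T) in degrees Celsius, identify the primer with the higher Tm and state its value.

Primer F: A+T=6, G+C=4 → Tm = 2(6)+4(4) = 28°C
Primer R: A+T=6, G+C=5 → Tm = 2(6)+4(5) = 32°C
28°C vs 32°C → primer R is higher.

Primer R, 32°C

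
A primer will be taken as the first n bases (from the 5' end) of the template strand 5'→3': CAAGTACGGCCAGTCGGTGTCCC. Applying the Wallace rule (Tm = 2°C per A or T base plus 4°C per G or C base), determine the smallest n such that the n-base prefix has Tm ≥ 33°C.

n = 11

First 10 bases: CAAGTACGGC → Tm = 32°C (< 33°C)
First 11 bases: CAAGTACGGCC → Tm = 36°C (≥ 33°C)
Each additional base adds 2°C (A/T) or 4°C (G/C), so Tm is non-decreasing in n; n = 11 is the first length to reach 33°C.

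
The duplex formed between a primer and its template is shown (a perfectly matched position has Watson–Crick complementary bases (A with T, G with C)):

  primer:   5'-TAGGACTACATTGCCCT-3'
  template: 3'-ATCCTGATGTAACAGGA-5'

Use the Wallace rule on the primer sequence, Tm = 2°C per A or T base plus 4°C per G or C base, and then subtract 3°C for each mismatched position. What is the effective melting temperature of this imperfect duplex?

Primer base counts: A=4, T=5, G=3, C=5 → A+T=9, G+C=8
Perfect-match Tm = 2(9) + 4(8) = 18 + 32 = 50°C
Mismatches (positions where the bases are not complementary): 1 (at position 14)
Effective Tm = 50 − 1×3 = 50 − 3 = 47°C

47°C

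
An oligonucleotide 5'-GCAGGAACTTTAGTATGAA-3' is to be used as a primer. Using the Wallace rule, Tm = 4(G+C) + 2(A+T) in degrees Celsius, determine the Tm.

52°C

Base counts: T=5, G=5, C=2, A=7
AT pairs contribute 12, GC pairs contribute 7.
Tm = 4·7 + 2·12 = 28 + 24 = 52°C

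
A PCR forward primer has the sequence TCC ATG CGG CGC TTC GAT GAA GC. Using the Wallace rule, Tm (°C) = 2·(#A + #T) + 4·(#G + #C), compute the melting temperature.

74°C

C=7, A=4, T=5, G=7
A+T = 9, G+C = 14
Tm = 2(9) + 4(14) = 18 + 56 = 74°C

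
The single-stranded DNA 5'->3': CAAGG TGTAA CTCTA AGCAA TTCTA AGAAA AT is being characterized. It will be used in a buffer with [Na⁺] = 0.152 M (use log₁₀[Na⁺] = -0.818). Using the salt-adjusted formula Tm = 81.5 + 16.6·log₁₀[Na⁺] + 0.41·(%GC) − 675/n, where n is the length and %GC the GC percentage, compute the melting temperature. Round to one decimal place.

59.6°C

Length n = 32. Scanning the sequence gives G=5, C=5, T=8, A=14.
G+C = 10, so %GC = 10/32 × 100 = 31.25%
Salt term: 16.6 × (-0.818) = -13.579
GC term: 0.41 × 31.25 = 12.812; length term: −675/32 = −21.094
Tm = 81.5 + (-13.579) + 12.812 − 21.094 = 59.639 → 59.6°C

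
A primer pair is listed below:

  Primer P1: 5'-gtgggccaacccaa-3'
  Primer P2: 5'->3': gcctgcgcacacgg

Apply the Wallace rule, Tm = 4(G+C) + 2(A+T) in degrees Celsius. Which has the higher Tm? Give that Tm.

Primer P2, 50°C

Primer P1: A+T=5, G+C=9 → Tm = 2(5)+4(9) = 46°C
Primer P2: A+T=3, G+C=11 → Tm = 2(3)+4(11) = 50°C
46°C vs 50°C → primer P2 is higher.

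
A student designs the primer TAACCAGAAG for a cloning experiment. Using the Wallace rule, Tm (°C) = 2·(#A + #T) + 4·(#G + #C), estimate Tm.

28°C

T=1, C=2, A=5, G=2
AT pairs contribute 6, GC pairs contribute 4.
Tm = 4·4 + 2·6 = 16 + 12 = 28°C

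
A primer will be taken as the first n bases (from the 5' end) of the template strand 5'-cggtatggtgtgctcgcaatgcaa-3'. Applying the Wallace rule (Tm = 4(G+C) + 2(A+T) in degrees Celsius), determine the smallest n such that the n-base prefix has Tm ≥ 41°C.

First 12 bases: CGGTATGGTGTG → Tm = 38°C (< 41°C)
First 13 bases: CGGTATGGTGTGC → Tm = 42°C (≥ 41°C)
Since every base adds ≥2°C, Tm only increases with n, so the threshold is first crossed at n = 13.

n = 13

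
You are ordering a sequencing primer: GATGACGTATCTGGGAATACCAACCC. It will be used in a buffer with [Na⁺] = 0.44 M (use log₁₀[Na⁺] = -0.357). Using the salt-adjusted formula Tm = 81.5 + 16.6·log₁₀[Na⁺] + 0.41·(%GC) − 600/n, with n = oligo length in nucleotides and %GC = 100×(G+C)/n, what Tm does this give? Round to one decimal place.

73.0°C

Length n = 26. Counting bases: A=8, G=6, T=5, C=7
G+C = 13, so %GC = 13/26 × 100 = 50%
Salt term: 16.6 × (-0.357) = -5.926
GC term: 0.41 × 50 = 20.5; length term: −600/26 = −23.077
Tm = 81.5 + (-5.926) + 20.5 − 23.077 = 72.997 → 73.0°C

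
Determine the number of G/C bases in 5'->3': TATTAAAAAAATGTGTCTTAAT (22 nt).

3

Base counts: C=1, T=9, A=10, G=2
G+C = 2 + 1 = 3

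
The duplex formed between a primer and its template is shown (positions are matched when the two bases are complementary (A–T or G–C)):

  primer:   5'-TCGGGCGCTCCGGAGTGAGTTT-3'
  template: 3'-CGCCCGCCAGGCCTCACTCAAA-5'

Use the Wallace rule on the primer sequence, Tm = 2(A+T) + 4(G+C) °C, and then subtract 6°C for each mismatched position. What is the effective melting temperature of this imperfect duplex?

60°C

Primer base counts: A=2, T=6, G=9, C=5 → A+T=8, G+C=14
Perfect-match Tm = 2(8) + 4(14) = 16 + 56 = 72°C
Mismatches (positions where the bases are not complementary): 2 (at positions 1, 8)
Effective Tm = 72 − 2×6 = 72 − 12 = 60°C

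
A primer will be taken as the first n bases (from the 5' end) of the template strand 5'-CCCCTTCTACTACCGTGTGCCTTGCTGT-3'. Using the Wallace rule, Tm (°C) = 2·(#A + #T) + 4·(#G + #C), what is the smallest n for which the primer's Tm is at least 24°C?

First 6 bases: CCCCTT → Tm = 20°C (< 24°C)
First 7 bases: CCCCTTC → Tm = 24°C (≥ 24°C)
Each additional base adds 2°C (A/T) or 4°C (G/C), so Tm is non-decreasing in n; n = 7 is the first length to reach 24°C.

n = 7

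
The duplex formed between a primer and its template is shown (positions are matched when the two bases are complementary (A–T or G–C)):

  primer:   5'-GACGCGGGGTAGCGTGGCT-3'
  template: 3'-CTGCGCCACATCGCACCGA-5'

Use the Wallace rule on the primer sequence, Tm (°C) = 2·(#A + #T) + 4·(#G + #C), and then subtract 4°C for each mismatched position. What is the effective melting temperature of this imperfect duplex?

Primer base counts: A=2, T=3, G=10, C=4 → A+T=5, G+C=14
Perfect-match Tm = 2(5) + 4(14) = 10 + 56 = 66°C
Mismatches (positions where the bases are not complementary): 1 (at position 8)
Effective Tm = 66 − 1×4 = 66 − 4 = 62°C

62°C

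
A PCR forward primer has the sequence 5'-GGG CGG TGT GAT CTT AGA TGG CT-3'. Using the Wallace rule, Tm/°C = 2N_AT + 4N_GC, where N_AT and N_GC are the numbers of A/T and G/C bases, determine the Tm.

72°C

Counting bases: T=7, A=3, C=3, G=10
AT pairs contribute 10, GC pairs contribute 13.
Tm = 2(10) + 4(13) = 20 + 52 = 72°C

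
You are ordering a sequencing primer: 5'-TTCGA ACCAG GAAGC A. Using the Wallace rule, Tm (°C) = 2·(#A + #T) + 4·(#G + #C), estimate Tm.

48°C

T=2, C=4, G=4, A=6
AT pairs contribute 8, GC pairs contribute 8.
Tm = 2×8 + 4×8 = 48°C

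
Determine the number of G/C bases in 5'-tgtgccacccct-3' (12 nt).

Base counts: T=3, G=2, A=1, C=6
G+C = 2 + 6 = 8

8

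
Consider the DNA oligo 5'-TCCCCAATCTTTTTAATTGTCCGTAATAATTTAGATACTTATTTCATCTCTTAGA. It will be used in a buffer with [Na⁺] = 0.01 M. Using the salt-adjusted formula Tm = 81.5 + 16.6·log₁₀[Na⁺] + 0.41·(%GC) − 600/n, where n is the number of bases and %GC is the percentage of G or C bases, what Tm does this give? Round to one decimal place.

Length n = 55. Scanning the sequence gives A=15, C=11, G=4, T=25.
G+C = 15, so %GC = 15/55 × 100 = 27.273%
Salt term: 16.6 × (-2) = -33.2
GC term: 0.41 × 27.273 = 11.182; length term: −600/55 = −10.909
Tm = 81.5 + (-33.2) + 11.182 − 10.909 = 48.573 → 48.6°C

48.6°C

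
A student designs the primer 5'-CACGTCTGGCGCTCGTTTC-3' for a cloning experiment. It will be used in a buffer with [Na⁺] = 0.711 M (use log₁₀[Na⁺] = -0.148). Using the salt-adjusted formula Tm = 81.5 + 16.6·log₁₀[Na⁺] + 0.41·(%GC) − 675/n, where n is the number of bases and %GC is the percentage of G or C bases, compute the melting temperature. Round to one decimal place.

69.4°C

Length n = 19. Scanning the sequence gives A=1, T=6, C=7, G=5.
G+C = 12, so %GC = 12/19 × 100 = 63.158%
Salt term: 16.6 × (-0.148) = -2.457
GC term: 0.41 × 63.158 = 25.895; length term: −675/19 = −35.526
Tm = 81.5 + (-2.457) + 25.895 − 35.526 = 69.412 → 69.4°C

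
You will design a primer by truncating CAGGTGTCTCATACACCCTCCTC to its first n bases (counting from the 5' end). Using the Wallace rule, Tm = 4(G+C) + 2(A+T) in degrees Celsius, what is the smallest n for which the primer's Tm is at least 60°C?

First 19 bases: CAGGTGTCTCATACACCCT → Tm = 58°C (< 60°C)
First 20 bases: CAGGTGTCTCATACACCCTC → Tm = 62°C (≥ 60°C)
Since every base adds ≥2°C, Tm only increases with n, so the threshold is first crossed at n = 20.

n = 20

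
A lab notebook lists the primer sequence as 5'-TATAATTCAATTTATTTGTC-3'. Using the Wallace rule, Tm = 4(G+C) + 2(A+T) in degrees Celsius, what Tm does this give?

Scanning the sequence gives C=2, T=11, G=1, A=6.
So N_AT = 17 and N_GC = 3.
Tm = 2(17) + 4(3) = 34 + 12 = 46°C

46°C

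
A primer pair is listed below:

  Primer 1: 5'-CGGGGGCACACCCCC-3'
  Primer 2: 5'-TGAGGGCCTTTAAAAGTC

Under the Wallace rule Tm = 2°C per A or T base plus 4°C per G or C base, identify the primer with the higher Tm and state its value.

Primer 1, 56°C

Primer 1: A+T=2, G+C=13 → Tm = 2(2)+4(13) = 56°C
Primer 2: A+T=10, G+C=8 → Tm = 2(10)+4(8) = 52°C
56°C vs 52°C → primer 1 is higher.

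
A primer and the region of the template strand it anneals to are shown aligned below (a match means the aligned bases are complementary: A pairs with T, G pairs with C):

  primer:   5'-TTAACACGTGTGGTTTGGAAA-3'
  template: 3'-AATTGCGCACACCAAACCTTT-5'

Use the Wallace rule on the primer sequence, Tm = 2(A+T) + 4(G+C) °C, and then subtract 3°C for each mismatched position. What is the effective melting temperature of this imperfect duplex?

55°C

Primer base counts: A=6, T=7, G=6, C=2 → A+T=13, G+C=8
Perfect-match Tm = 2(13) + 4(8) = 26 + 32 = 58°C
Mismatches (positions where the bases are not complementary): 1 (at position 6)
Effective Tm = 58 − 1×3 = 58 − 3 = 55°C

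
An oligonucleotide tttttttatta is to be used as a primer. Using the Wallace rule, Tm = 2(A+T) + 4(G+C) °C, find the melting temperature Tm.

C=0, A=2, G=0, T=9
AT pairs contribute 11, GC pairs contribute 0.
Tm = 2×11 + 4×0 = 22°C

22°C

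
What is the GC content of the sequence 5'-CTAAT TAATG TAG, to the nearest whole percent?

Counting bases: C=1, T=5, G=2, A=5
G+C = 2 + 1 = 3 out of 13 bases
%GC = 3/13 × 100 = 23.08% ≈ 23%

23%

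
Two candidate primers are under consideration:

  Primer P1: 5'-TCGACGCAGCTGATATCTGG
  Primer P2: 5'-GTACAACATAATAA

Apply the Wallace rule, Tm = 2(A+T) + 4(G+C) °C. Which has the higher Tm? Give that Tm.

Primer P1, 62°C

Primer P1: A+T=9, G+C=11 → Tm = 2(9)+4(11) = 62°C
Primer P2: A+T=11, G+C=3 → Tm = 2(11)+4(3) = 34°C
62°C vs 34°C → primer P1 is higher.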